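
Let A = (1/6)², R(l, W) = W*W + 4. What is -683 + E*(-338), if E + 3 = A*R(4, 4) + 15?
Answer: -44341/9 ≈ -4926.8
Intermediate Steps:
R(l, W) = 4 + W² (R(l, W) = W² + 4 = 4 + W²)
A = 1/36 (A = (1*(⅙))² = (⅙)² = 1/36 ≈ 0.027778)
E = 113/9 (E = -3 + ((4 + 4²)/36 + 15) = -3 + ((4 + 16)/36 + 15) = -3 + ((1/36)*20 + 15) = -3 + (5/9 + 15) = -3 + 140/9 = 113/9 ≈ 12.556)
-683 + E*(-338) = -683 + (113/9)*(-338) = -683 - 38194/9 = -44341/9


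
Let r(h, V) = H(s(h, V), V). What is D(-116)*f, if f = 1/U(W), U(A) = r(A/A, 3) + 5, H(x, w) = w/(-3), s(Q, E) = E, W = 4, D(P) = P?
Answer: -29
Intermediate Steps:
H(x, w) = -w/3 (H(x, w) = w*(-⅓) = -w/3)
r(h, V) = -V/3
U(A) = 4 (U(A) = -⅓*3 + 5 = -1 + 5 = 4)
f = ¼ (f = 1/4 = ¼ ≈ 0.25000)
D(-116)*f = -116*¼ = -29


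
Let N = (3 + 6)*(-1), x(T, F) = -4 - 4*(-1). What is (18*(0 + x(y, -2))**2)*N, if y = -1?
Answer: 0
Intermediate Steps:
x(T, F) = 0 (x(T, F) = -4 + 4 = 0)
N = -9 (N = 9*(-1) = -9)
(18*(0 + x(y, -2))**2)*N = (18*(0 + 0)**2)*(-9) = (18*0**2)*(-9) = (18*0)*(-9) = 0*(-9) = 0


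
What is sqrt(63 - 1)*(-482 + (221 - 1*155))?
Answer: -416*sqrt(62) ≈ -3275.6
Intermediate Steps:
sqrt(63 - 1)*(-482 + (221 - 1*155)) = sqrt(62)*(-482 + (221 - 155)) = sqrt(62)*(-482 + 66) = sqrt(62)*(-416) = -416*sqrt(62)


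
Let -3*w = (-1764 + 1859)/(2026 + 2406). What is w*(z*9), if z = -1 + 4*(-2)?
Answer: 2565/4432 ≈ 0.57875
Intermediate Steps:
z = -9 (z = -1 - 8 = -9)
w = -95/13296 (w = -(-1764 + 1859)/(3*(2026 + 2406)) = -95/(3*4432) = -⅓*95/4432 = -95/13296 ≈ -0.0071450)
w*(z*9) = -(-285)*9/4432 = -95/13296*(-81) = 2565/4432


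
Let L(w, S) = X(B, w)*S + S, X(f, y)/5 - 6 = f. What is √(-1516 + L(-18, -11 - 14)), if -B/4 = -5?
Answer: I*√4791 ≈ 69.217*I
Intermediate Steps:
B = 20 (B = -4*(-5) = 20)
X(f, y) = 30 + 5*f
L(w, S) = 131*S (L(w, S) = (30 + 5*20)*S + S = (30 + 100)*S + S = 130*S + S = 131*S)
√(-1516 + L(-18, -11 - 14)) = √(-1516 + 131*(-11 - 14)) = √(-1516 + 131*(-25)) = √(-1516 - 3275) = √(-4791) = I*√4791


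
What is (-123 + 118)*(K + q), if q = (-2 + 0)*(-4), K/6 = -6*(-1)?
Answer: -220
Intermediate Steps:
K = 36 (K = 6*(-6*(-1)) = 6*6 = 36)
q = 8 (q = -2*(-4) = 8)
(-123 + 118)*(K + q) = (-123 + 118)*(36 + 8) = -5*44 = -220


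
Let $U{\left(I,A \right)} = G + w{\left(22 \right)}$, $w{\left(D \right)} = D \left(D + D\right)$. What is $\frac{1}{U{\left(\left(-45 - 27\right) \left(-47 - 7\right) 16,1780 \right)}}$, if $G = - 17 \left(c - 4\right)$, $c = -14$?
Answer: $\frac{1}{1274} \approx 0.00078493$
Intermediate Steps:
$w{\left(D \right)} = 2 D^{2}$ ($w{\left(D \right)} = D 2 D = 2 D^{2}$)
$G = 306$ ($G = - 17 \left(-14 - 4\right) = \left(-17\right) \left(-18\right) = 306$)
$U{\left(I,A \right)} = 1274$ ($U{\left(I,A \right)} = 306 + 2 \cdot 22^{2} = 306 + 2 \cdot 484 = 306 + 968 = 1274$)
$\frac{1}{U{\left(\left(-45 - 27\right) \left(-47 - 7\right) 16,1780 \right)}} = \frac{1}{1274}$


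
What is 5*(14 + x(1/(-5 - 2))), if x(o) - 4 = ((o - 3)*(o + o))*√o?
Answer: 90 + 220*I*√7/343 ≈ 90.0 + 1.697*I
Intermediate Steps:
x(o) = 4 + 2*o^(3/2)*(-3 + o) (x(o) = 4 + ((o - 3)*(o + o))*√o = 4 + ((-3 + o)*(2*o))*√o = 4 + (2*o*(-3 + o))*√o = 4 + 2*o^(3/2)*(-3 + o))
5*(14 + x(1/(-5 - 2))) = 5*(14 + (4 - 6*(-I*√7/49) + 2*(1/(-5 - 2))^(5/2))) = 5*(14 + (4 - 6*(-I*√7/49) + 2*(1/(-7))^(5/2))) = 5*(14 + (4 - (-6)*I*√7/49 + 2*(-⅐)^(5/2))) = 5*(14 + (4 - (-6)*I*√7/49 + 2*(I*√7/343))) = 5*(14 + (4 + 6*I*√7/49 + 2*I*√7/343)) = 5*(14 + (4 + 44*I*√7/343)) = 5*(18 + 44*I*√7/343) = 90 + 220*I*√7/343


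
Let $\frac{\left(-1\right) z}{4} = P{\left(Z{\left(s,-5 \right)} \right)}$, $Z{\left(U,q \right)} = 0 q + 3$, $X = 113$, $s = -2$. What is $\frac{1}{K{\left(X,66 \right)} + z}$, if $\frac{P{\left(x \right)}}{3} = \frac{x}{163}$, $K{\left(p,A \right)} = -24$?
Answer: $- \frac{163}{3948} \approx -0.041287$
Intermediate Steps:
$Z{\left(U,q \right)} = 3$ ($Z{\left(U,q \right)} = 0 + 3 = 3$)
$P{\left(x \right)} = \frac{3 x}{163}$ ($P{\left(x \right)} = 3 \frac{x}{163} = \frac{3 x}{163}$)
$z = - \frac{36}{163}$ ($z = - 4 \cdot \frac{3}{163} \cdot 3 = \left(-4\right) \frac{9}{163} = - \frac{36}{163} \approx -0.22086$)
$\frac{1}{K{\left(X,66 \right)} + z} = \frac{1}{-24 - \frac{36}{163}} = \frac{1}{- \frac{3948}{163}} = - \frac{163}{3948}$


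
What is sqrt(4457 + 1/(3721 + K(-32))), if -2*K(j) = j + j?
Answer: sqrt(6975209874)/1251 ≈ 66.761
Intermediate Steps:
K(j) = -j (K(j) = -(j + j)/2 = -j)
sqrt(4457 + 1/(3721 + K(-32))) = sqrt(4457 + 1/(3721 - 1*(-32))) = sqrt(4457 + 1/(3721 + 32)) = sqrt(4457 + 1/3753) = sqrt(16727122/3753) = sqrt(6975209874)/1251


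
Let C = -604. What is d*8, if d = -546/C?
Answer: 1092/151 ≈ 7.2318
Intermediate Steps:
d = 273/302 (d = -546/(-604) = -546*(-1/604) = 273/302 ≈ 0.90397)
d*8 = (273/302)*8 = 1092/151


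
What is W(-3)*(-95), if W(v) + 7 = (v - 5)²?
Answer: -5415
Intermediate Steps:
W(v) = -7 + (-5 + v)² (W(v) = -7 + (v - 5)² = -7 + (-5 + v)²)
W(-3)*(-95) = (-7 + (-5 - 3)²)*(-95) = (-7 + (-8)²)*(-95) = (-7 + 64)*(-95) = 57*(-95) = -5415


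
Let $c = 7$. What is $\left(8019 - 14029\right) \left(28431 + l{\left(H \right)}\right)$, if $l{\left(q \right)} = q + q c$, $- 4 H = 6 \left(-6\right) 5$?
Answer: $-173033910$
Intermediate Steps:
$H = 45$ ($H = - \frac{6 \left(-6\right) 5}{4} = - \frac{\left(-36\right) 5}{4} = \left(- \frac{1}{4}\right) \left(-180\right) = 45$)
$l{\left(q \right)} = 8 q$ ($l{\left(q \right)} = q + q 7 = q + 7 q = 8 q$)
$\left(8019 - 14029\right) \left(28431 + l{\left(H \right)}\right) = \left(8019 - 14029\right) \left(28431 + 8 \cdot 45\right) = - 6010 \left(28431 + 360\right) = \left(-6010\right) 28791 = -173033910$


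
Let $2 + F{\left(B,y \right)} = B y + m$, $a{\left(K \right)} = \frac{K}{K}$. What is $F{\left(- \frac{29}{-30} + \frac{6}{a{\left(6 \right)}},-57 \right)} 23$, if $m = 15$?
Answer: $- \frac{88343}{10} \approx -8834.3$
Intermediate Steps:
$a{\left(K \right)} = 1$
$F{\left(B,y \right)} = 13 + B y$ ($F{\left(B,y \right)} = -2 + \left(B y + 15\right) = -2 + \left(15 + B y\right) = 13 + B y$)
$F{\left(- \frac{29}{-30} + \frac{6}{a{\left(6 \right)}},-57 \right)} 23 = \left(13 + \left(- \frac{29}{-30} + \frac{6}{1}\right) \left(-57\right)\right) 23 = \left(13 + \left(\left(-29\right) \left(- \frac{1}{30}\right) + 6 \cdot 1\right) \left(-57\right)\right) 23 = \left(13 + \left(\frac{29}{30} + 6\right) \left(-57\right)\right) 23 = \left(13 + \frac{209}{30} \left(-57\right)\right) 23 = \left(13 - \frac{3971}{10}\right) 23 = \left(- \frac{3841}{10}\right) 23 = - \frac{88343}{10}$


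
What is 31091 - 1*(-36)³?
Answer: 77747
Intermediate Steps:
31091 - 1*(-36)³ = 31091 - 1*(-46656) = 31091 + 46656 = 77747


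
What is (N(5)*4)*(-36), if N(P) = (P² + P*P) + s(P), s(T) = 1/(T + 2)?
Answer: -50544/7 ≈ -7220.6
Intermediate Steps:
s(T) = 1/(2 + T)
N(P) = 1/(2 + P) + 2*P² (N(P) = (P² + P*P) + 1/(2 + P) = (P² + P²) + 1/(2 + P) = 2*P² + 1/(2 + P) = 1/(2 + P) + 2*P²)
(N(5)*4)*(-36) = (((1 + 2*5²*(2 + 5))/(2 + 5))*4)*(-36) = (((1 + 2*25*7)/7)*4)*(-36) = (((1 + 350)/7)*4)*(-36) = (((⅐)*351)*4)*(-36) = ((351/7)*4)*(-36) = (1404/7)*(-36) = -50544/7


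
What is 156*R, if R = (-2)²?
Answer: 624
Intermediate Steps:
R = 4
156*R = 156*4 = 624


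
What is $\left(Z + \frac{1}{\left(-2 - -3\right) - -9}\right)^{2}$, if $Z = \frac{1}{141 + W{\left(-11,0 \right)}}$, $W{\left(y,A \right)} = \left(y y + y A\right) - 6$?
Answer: $\frac{17689}{1638400} \approx 0.010797$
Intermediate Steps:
$W{\left(y,A \right)} = -6 + y^{2} + A y$ ($W{\left(y,A \right)} = \left(y^{2} + A y\right) - 6 = -6 + y^{2} + A y$)
$Z = \frac{1}{256}$ ($Z = \frac{1}{141 + \left(-6 + \left(-11\right)^{2} + 0 \left(-11\right)\right)} = \frac{1}{141 + \left(-6 + 121 + 0\right)} = \frac{1}{141 + 115} = \frac{1}{256} \approx 0.0039063$)
$\left(Z + \frac{1}{\left(-2 - -3\right) - -9}\right)^{2} = \left(\frac{1}{256} + \frac{1}{\left(-2 - -3\right) - -9}\right)^{2} = \left(\frac{1}{256} + \frac{1}{\left(-2 + 3\right) + 9}\right)^{2} = \left(\frac{1}{256} + \frac{1}{1 + 9}\right)^{2} = \left(\frac{1}{256} + \frac{1}{10}\right)^{2} = \left(\frac{133}{1280}\right)^{2} = \frac{17689}{1638400}$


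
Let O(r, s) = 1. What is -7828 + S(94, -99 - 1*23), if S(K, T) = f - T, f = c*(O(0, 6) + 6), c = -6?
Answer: -7748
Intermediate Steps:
f = -42 (f = -6*(1 + 6) = -6*7 = -42)
S(K, T) = -42 - T
-7828 + S(94, -99 - 1*23) = -7828 + (-42 - (-99 - 1*23)) = -7828 + (-42 - (-99 - 23)) = -7828 + (-42 - 1*(-122)) = -7828 + (-42 + 122) = -7828 + 80 = -7748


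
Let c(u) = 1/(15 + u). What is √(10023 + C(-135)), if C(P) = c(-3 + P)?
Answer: 2*√37909461/123 ≈ 100.11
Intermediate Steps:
C(P) = 1/(12 + P) (C(P) = 1/(15 + (-3 + P)) = 1/(12 + P))
√(10023 + C(-135)) = √(10023 + 1/(12 - 135)) = √(10023 + 1/(-123)) = √(10023 - 1/123) = √(1232828/123) = 2*√37909461/123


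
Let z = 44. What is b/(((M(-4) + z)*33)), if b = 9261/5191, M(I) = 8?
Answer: 3087/2969252 ≈ 0.0010397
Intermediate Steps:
b = 9261/5191 (b = 9261*(1/5191) = 9261/5191 ≈ 1.7840)
b/(((M(-4) + z)*33)) = 9261/(5191*(((8 + 44)*33))) = 9261/(5191*((52*33))) = (9261/5191)/1716 = (9261/5191)*(1/1716) = 3087/2969252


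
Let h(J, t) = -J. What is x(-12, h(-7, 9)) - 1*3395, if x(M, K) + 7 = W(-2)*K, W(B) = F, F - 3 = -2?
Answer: -3395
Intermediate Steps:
F = 1 (F = 3 - 2 = 1)
W(B) = 1
x(M, K) = -7 + K (x(M, K) = -7 + 1*K = -7 + K)
x(-12, h(-7, 9)) - 1*3395 = (-7 - 1*(-7)) - 1*3395 = (-7 + 7) - 3395 = 0 - 3395 = -3395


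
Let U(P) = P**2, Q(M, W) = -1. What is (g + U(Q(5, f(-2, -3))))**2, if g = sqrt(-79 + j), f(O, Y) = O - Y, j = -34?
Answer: (1 + I*sqrt(113))**2 ≈ -112.0 + 21.26*I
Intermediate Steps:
g = I*sqrt(113) (g = sqrt(-79 - 34) = sqrt(-113) = I*sqrt(113) ≈ 10.63*I)
(g + U(Q(5, f(-2, -3))))**2 = (I*sqrt(113) + (-1)**2)**2 = (I*sqrt(113) + 1)**2 = (1 + I*sqrt(113))**2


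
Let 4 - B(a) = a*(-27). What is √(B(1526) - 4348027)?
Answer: I*√4306821 ≈ 2075.3*I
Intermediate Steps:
B(a) = 4 + 27*a (B(a) = 4 - a*(-27) = 4 - (-27)*a = 4 + 27*a)
√(B(1526) - 4348027) = √((4 + 27*1526) - 4348027) = √((4 + 41202) - 4348027) = √(41206 - 4348027) = √(-4306821) = I*√4306821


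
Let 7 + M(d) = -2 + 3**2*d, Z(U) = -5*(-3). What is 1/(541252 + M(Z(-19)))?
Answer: 1/541378 ≈ 1.8471e-6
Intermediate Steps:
Z(U) = 15
M(d) = -9 + 9*d (M(d) = -7 + (-2 + 3**2*d) = -7 + (-2 + 9*d) = -9 + 9*d)
1/(541252 + M(Z(-19))) = 1/(541252 + (-9 + 9*15)) = 1/(541252 + (-9 + 135)) = 1/(541252 + 126) = 1/541378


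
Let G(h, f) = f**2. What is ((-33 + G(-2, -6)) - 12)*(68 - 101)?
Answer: 297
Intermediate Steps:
((-33 + G(-2, -6)) - 12)*(68 - 101) = ((-33 + (-6)**2) - 12)*(68 - 101) = ((-33 + 36) - 12)*(-33) = (3 - 12)*(-33) = -9*(-33) = 297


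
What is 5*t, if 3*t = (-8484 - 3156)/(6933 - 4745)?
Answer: -4850/547 ≈ -8.8665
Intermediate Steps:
t = -970/547 (t = ((-8484 - 3156)/(6933 - 4745))/3 = (-11640/2188)/3 = (-11640*1/2188)/3 = (⅓)*(-2910/547) = -970/547 ≈ -1.7733)
5*t = 5*(-970/547) = -4850/547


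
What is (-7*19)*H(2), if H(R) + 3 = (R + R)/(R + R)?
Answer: 266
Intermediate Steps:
H(R) = -2 (H(R) = -3 + (R + R)/(R + R) = -3 + (2*R)/((2*R)) = -3 + (2*R)*(1/(2*R)) = -3 + 1 = -2)
(-7*19)*H(2) = -7*19*(-2) = -133*(-2) = 266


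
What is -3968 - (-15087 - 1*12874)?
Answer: 23993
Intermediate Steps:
-3968 - (-15087 - 1*12874) = -3968 - (-15087 - 12874) = -3968 - 1*(-27961) = -3968 + 27961 = 23993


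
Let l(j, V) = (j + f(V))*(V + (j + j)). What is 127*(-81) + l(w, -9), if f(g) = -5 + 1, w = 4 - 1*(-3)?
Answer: -10272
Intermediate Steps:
w = 7 (w = 4 + 3 = 7)
f(g) = -4
l(j, V) = (-4 + j)*(V + 2*j) (l(j, V) = (j - 4)*(V + (j + j)) = (-4 + j)*(V + 2*j))
127*(-81) + l(w, -9) = 127*(-81) + (-8*7 - 4*(-9) + 2*7² - 9*7) = -10287 + (-56 + 36 + 2*49 - 63) = -10287 + (-56 + 36 + 98 - 63) = -10287 + 15 = -10272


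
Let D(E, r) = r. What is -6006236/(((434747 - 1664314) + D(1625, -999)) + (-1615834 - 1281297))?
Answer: 6006236/4127697 ≈ 1.4551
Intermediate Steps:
-6006236/(((434747 - 1664314) + D(1625, -999)) + (-1615834 - 1281297)) = -6006236/(((434747 - 1664314) - 999) + (-1615834 - 1281297)) = -6006236/((-1229567 - 999) - 2897131) = -6006236/(-1230566 - 2897131) = -6006236/(-4127697) = -6006236*(-1/4127697) = 6006236/4127697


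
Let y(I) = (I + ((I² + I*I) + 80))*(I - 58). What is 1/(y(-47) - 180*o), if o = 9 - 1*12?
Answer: -1/466815 ≈ -2.1422e-6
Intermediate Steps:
y(I) = (-58 + I)*(80 + I + 2*I²) (y(I) = (I + ((I² + I²) + 80))*(-58 + I) = (I + (2*I² + 80))*(-58 + I) = (I + (80 + 2*I²))*(-58 + I) = (80 + I + 2*I²)*(-58 + I) = (-58 + I)*(80 + I + 2*I²))
o = -3 (o = 9 - 12 = -3)
1/(y(-47) - 180*o) = 1/((-4640 - 115*(-47)² + 2*(-47)³ + 22*(-47)) - 180*(-3)) = 1/((-4640 - 115*2209 + 2*(-103823) - 1034) + 540) = 1/((-4640 - 254035 - 207646 - 1034) + 540) = 1/(-467355 + 540) = 1/(-466815) = -1/466815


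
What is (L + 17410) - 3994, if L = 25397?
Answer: 38813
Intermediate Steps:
(L + 17410) - 3994 = (25397 + 17410) - 3994 = 42807 - 3994 = 38813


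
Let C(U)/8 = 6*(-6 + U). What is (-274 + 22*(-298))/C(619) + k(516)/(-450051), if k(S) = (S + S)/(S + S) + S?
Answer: -514843423/2207050104 ≈ -0.23327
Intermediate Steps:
C(U) = -288 + 48*U (C(U) = 8*(6*(-6 + U)) = 8*(-36 + 6*U) = -288 + 48*U)
k(S) = 1 + S (k(S) = (2*S)/((2*S)) + S = (2*S)*(1/(2*S)) + S = 1 + S)
(-274 + 22*(-298))/C(619) + k(516)/(-450051) = (-274 + 22*(-298))/(-288 + 48*619) + (1 + 516)/(-450051) = (-274 - 6556)/(-288 + 29712) + 517*(-1/450051) = -6830/29424 - 517/450051 = -6830*1/29424 - 517/450051 = -3415/14712 - 517/450051 = -514843423/2207050104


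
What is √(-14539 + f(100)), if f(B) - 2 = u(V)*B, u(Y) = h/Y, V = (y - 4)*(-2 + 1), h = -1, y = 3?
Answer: I*√14637 ≈ 120.98*I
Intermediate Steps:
V = 1 (V = (3 - 4)*(-2 + 1) = -1*(-1) = 1)
u(Y) = -1/Y
f(B) = 2 - B (f(B) = 2 + (-1/1)*B = 2 + (-1*1)*B = 2 - B)
√(-14539 + f(100)) = √(-14539 + (2 - 1*100)) = √(-14539 + (2 - 100)) = √(-14539 - 98) = √(-14637) = I*√14637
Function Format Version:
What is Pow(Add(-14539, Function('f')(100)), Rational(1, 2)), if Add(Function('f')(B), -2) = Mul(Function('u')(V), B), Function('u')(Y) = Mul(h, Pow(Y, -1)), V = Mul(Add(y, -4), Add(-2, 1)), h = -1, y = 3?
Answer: Mul(I, Pow(14637, Rational(1, 2))) ≈ Mul(120.98, I)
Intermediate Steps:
V = 1 (V = Mul(Add(3, -4), Add(-2, 1)) = Mul(-1, -1) = 1)
Function('u')(Y) = Mul(-1, Pow(Y, -1))
Function('f')(B) = Add(2, Mul(-1, B)) (Function('f')(B) = Add(2, Mul(Mul(-1, Pow(1, -1)), B)) = Add(2, Mul(Mul(-1, 1), B)) = Add(2, Mul(-1, B)))
Pow(Add(-14539, Function('f')(100)), Rational(1, 2)) = Pow(Add(-14539, Add(2, Mul(-1, 100))), Rational(1, 2)) = Pow(Add(-14539, Add(2, -100)), Rational(1, 2)) = Pow(Add(-14539, -98), Rational(1, 2)) = Pow(-14637, Rational(1, 2)) = Mul(I, Pow(14637, Rational(1, 2)))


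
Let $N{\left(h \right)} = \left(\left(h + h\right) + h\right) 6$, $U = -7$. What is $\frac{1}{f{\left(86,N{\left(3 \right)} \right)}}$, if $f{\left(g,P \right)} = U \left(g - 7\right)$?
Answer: $- \frac{1}{553} \approx -0.0018083$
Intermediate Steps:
$N{\left(h \right)} = 18 h$ ($N{\left(h \right)} = \left(2 h + h\right) 6 = 3 h 6 = 18 h$)
$f{\left(g,P \right)} = 49 - 7 g$ ($f{\left(g,P \right)} = - 7 \left(g - 7\right) = - 7 \left(-7 + g\right) = 49 - 7 g$)
$\frac{1}{f{\left(86,N{\left(3 \right)} \right)}} = \frac{1}{49 - 602} = \frac{1}{-553} = - \frac{1}{553}$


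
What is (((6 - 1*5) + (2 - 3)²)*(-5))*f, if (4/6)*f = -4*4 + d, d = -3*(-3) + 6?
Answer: 15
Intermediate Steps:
d = 15 (d = 9 + 6 = 15)
f = -3/2 (f = 3*(-4*4 + 15)/2 = 3*(-16 + 15)/2 = (3/2)*(-1) = -3/2 ≈ -1.5000)
(((6 - 1*5) + (2 - 3)²)*(-5))*f = (((6 - 1*5) + (2 - 3)²)*(-5))*(-3/2) = (((6 - 5) + (-1)²)*(-5))*(-3/2) = ((1 + 1)*(-5))*(-3/2) = (2*(-5))*(-3/2) = -10*(-3/2) = 15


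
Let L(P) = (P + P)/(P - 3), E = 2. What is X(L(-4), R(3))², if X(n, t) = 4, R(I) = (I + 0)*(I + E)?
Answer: 16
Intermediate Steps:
R(I) = I*(2 + I) (R(I) = (I + 0)*(I + 2) = I*(2 + I))
L(P) = 2*P/(-3 + P) (L(P) = (2*P)/(-3 + P) = 2*P/(-3 + P))
X(L(-4), R(3))² = 4² = 16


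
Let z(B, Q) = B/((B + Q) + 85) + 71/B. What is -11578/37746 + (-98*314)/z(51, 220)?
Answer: -10544439141089/526122621 ≈ -20042.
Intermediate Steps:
z(B, Q) = 71/B + B/(85 + B + Q) (z(B, Q) = B/(85 + B + Q) + 71/B = 71/B + B/(85 + B + Q))
-11578/37746 + (-98*314)/z(51, 220) = -11578/37746 + (-98*314)/(((6035 + 51**2 + 71*51 + 71*220)/(51*(85 + 51 + 220)))) = -11578*1/37746 - 30772*18156/(6035 + 2601 + 3621 + 15620) = -5789/18873 - 30772/((1/51)*(1/356)*27877) = -5789/18873 - 30772/27877/18156 = -5789/18873 - 30772*18156/27877 = -5789/18873 - 558696432/27877 = -10544439141089/526122621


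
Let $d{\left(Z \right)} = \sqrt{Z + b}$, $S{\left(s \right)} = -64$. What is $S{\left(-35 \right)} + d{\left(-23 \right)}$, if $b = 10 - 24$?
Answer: $-64 + i \sqrt{37} \approx -64.0 + 6.0828 i$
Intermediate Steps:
$b = -14$
$d{\left(Z \right)} = \sqrt{-14 + Z}$ ($d{\left(Z \right)} = \sqrt{Z - 14} = \sqrt{-14 + Z}$)
$S{\left(-35 \right)} + d{\left(-23 \right)} = -64 + \sqrt{-14 - 23} = -64 + \sqrt{-37} = -64 + i \sqrt{37}$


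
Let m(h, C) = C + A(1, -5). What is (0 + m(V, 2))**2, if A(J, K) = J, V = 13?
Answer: 9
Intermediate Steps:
m(h, C) = 1 + C (m(h, C) = C + 1 = 1 + C)
(0 + m(V, 2))**2 = (0 + (1 + 2))**2 = (0 + 3)**2 = 3**2 = 9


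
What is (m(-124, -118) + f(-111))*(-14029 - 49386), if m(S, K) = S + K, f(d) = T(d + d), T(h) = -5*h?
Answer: -55044220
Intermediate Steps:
f(d) = -10*d (f(d) = -5*(d + d) = -10*d)
m(S, K) = K + S
(m(-124, -118) + f(-111))*(-14029 - 49386) = ((-118 - 124) - 10*(-111))*(-14029 - 49386) = (-242 + 1110)*(-63415) = 868*(-63415) = -55044220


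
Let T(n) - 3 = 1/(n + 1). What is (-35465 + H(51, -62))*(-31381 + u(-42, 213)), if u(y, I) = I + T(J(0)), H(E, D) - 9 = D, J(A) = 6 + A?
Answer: 1106913396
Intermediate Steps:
H(E, D) = 9 + D
T(n) = 3 + 1/(1 + n) (T(n) = 3 + 1/(n + 1) = 3 + 1/(1 + n))
u(y, I) = 22/7 + I (u(y, I) = I + (4 + 3*(6 + 0))/(1 + (6 + 0)) = I + (4 + 3*6)/(1 + 6) = I + (4 + 18)/7 = I + (⅐)*22 = I + 22/7 = 22/7 + I)
(-35465 + H(51, -62))*(-31381 + u(-42, 213)) = (-35465 + (9 - 62))*(-31381 + (22/7 + 213)) = (-35465 - 53)*(-31381 + 1513/7) = -35518*(-218154/7) = 1106913396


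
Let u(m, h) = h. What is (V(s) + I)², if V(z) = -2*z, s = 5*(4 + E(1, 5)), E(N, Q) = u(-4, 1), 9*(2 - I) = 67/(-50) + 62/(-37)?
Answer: 629834291641/277222500 ≈ 2271.9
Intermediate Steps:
I = 38879/16650 (I = 2 - (67/(-50) + 62/(-37))/9 = 2 - (67*(-1/50) + 62*(-1/37))/9 = 2 - (-67/50 - 62/37)/9 = 2 - ⅑*(-5579/1850) = 2 + 5579/16650 = 38879/16650 ≈ 2.3351)
E(N, Q) = 1
s = 25 (s = 5*(4 + 1) = 5*5 = 25)
(V(s) + I)² = (-2*25 + 38879/16650)² = (-50 + 38879/16650)² = (-793621/16650)² = 629834291641/277222500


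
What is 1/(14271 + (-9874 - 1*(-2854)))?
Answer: 1/7251 ≈ 0.00013791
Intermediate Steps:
1/(14271 + (-9874 - 1*(-2854))) = 1/(14271 + (-9874 + 2854)) = 1/(14271 - 7020) = 1/7251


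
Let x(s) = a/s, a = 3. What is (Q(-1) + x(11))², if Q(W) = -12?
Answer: 16641/121 ≈ 137.53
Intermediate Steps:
x(s) = 3/s
(Q(-1) + x(11))² = (-12 + 3/11)² = (-129/11)² = 16641/121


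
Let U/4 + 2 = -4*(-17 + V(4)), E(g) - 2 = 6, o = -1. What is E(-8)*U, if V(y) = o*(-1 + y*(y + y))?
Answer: 6080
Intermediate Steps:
V(y) = 1 - 2*y**2 (V(y) = -(-1 + y*(y + y)) = -(-1 + y*(2*y)) = -(-1 + 2*y**2) = 1 - 2*y**2)
E(g) = 8 (E(g) = 2 + 6 = 8)
U = 760 (U = -8 + 4*(-4*(-17 + (1 - 2*4**2))) = -8 + 4*(-4*(-17 + (1 - 2*16))) = -8 + 4*(-4*(-17 + (1 - 32))) = -8 + 4*(-4*(-17 - 31)) = -8 + 4*(-4*(-48)) = -8 + 4*192 = -8 + 768 = 760)
E(-8)*U = 8*760 = 6080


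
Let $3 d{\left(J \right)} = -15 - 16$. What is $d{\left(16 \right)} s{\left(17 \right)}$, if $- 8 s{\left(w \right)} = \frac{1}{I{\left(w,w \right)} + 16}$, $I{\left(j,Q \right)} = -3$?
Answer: $\frac{31}{312} \approx 0.099359$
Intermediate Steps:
$d{\left(J \right)} = - \frac{31}{3}$ ($d{\left(J \right)} = \frac{-15 - 16}{3} = \frac{1}{3} \left(-31\right) = - \frac{31}{3}$)
$s{\left(w \right)} = - \frac{1}{104}$ ($s{\left(w \right)} = - \frac{1}{8 \left(-3 + 16\right)} = - \frac{1}{8 \cdot 13} = \left(- \frac{1}{8}\right) \frac{1}{13} = - \frac{1}{104}$)
$d{\left(16 \right)} s{\left(17 \right)} = \left(- \frac{31}{3}\right) \left(- \frac{1}{104}\right) = \frac{31}{312}$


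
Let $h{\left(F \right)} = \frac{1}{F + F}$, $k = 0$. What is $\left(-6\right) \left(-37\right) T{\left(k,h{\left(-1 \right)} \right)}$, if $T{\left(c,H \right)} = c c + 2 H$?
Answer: $-222$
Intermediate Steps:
$h{\left(F \right)} = \frac{1}{2 F}$
$T{\left(c,H \right)} = c^{2} + 2 H$
$\left(-6\right) \left(-37\right) T{\left(k,h{\left(-1 \right)} \right)} = \left(-6\right) \left(-37\right) \left(0^{2} + 2 \frac{1}{2 \left(-1\right)}\right) = 222 \left(0 + 2 \cdot \frac{1}{2} \left(-1\right)\right) = 222 \left(0 + 2 \left(- \frac{1}{2}\right)\right) = 222 \left(0 - 1\right) = 222 \left(-1\right) = -222$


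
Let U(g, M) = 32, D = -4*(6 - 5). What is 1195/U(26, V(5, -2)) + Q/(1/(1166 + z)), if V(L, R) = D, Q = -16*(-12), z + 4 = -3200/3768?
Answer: 1120242911/5024 ≈ 2.2298e+5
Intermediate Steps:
z = -2284/471 (z = -4 - 3200/3768 = -4 - 3200*1/3768 = -4 - 400/471 = -2284/471 ≈ -4.8493)
D = -4 (D = -4*1 = -4)
Q = 192
V(L, R) = -4
1195/U(26, V(5, -2)) + Q/(1/(1166 + z)) = 1195/32 + 192/(1/(1166 - 2284/471)) = 1195*(1/32) + 192/(1/(546902/471)) = 1195/32 + 192/(471/546902) = 1195/32 + 192*(546902/471) = 1195/32 + 35001728/157 = 1120242911/5024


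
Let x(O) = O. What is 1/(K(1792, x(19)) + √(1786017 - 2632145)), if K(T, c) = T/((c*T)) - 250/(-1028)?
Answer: 28213974/80699259891089 - 381499024*I*√52883/80699259891089 ≈ 3.4962e-7 - 0.0010871*I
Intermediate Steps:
K(T, c) = 125/514 + 1/c (K(T, c) = T/((T*c)) - 250*(-1/1028) = T*(1/(T*c)) + 125/514 = 1/c + 125/514 = 125/514 + 1/c)
1/(K(1792, x(19)) + √(1786017 - 2632145)) = 1/((125/514 + 1/19) + √(1786017 - 2632145)) = 1/((125/514 + 1/19) + √(-846128)) = 1/(2889/9766 + 4*I*√52883)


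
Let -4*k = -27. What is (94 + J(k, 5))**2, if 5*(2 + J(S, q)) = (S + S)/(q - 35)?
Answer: 84474481/10000 ≈ 8447.5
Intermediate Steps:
k = 27/4 (k = -1/4*(-27) = 27/4 ≈ 6.7500)
J(S, q) = -2 + 2*S/(5*(-35 + q)) (J(S, q) = -2 + ((S + S)/(q - 35))/5 = -2 + ((2*S)/(-35 + q))/5 = -2 + (2*S/(-35 + q))/5 = -2 + 2*S/(5*(-35 + q)))
(94 + J(k, 5))**2 = (94 + 2*(175 + 27/4 - 5*5)/(5*(-35 + 5)))**2 = (94 + (2/5)*(175 + 27/4 - 25)/(-30))**2 = (94 + (2/5)*(-1/30)*(627/4))**2 = (94 - 209/100)**2 = (9191/100)**2 = 84474481/10000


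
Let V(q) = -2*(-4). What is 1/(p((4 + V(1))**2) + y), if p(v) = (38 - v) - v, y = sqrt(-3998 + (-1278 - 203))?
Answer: -250/67979 - I*sqrt(5479)/67979 ≈ -0.0036776 - 0.0010889*I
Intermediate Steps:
V(q) = 8
y = I*sqrt(5479) (y = sqrt(-3998 - 1481) = sqrt(-5479) = I*sqrt(5479) ≈ 74.02*I)
p(v) = 38 - 2*v
1/(p((4 + V(1))**2) + y) = 1/((38 - 2*(4 + 8)**2) + I*sqrt(5479)) = 1/((38 - 2*12**2) + I*sqrt(5479)) = 1/((38 - 2*144) + I*sqrt(5479)) = 1/((38 - 288) + I*sqrt(5479)) = 1/(-250 + I*sqrt(5479))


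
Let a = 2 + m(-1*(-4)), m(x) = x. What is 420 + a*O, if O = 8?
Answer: 468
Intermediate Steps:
a = 6 (a = 2 - 1*(-4) = 2 + 4 = 6)
420 + a*O = 420 + 6*8 = 420 + 48 = 468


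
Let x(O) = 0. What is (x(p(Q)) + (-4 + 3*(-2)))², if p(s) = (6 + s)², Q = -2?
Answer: 100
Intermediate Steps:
(x(p(Q)) + (-4 + 3*(-2)))² = (0 + (-4 + 3*(-2)))² = (0 + (-4 - 6))² = (0 - 10)² = (-10)² = 100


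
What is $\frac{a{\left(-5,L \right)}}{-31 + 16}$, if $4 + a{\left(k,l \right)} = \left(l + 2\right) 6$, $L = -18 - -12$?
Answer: $\frac{28}{15} \approx 1.8667$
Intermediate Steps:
$L = -6$ ($L = -18 + 12 = -6$)
$a{\left(k,l \right)} = 8 + 6 l$ ($a{\left(k,l \right)} = -4 + \left(l + 2\right) 6 = -4 + \left(2 + l\right) 6 = -4 + \left(12 + 6 l\right) = 8 + 6 l$)
$\frac{a{\left(-5,L \right)}}{-31 + 16} = \frac{8 + 6 \left(-6\right)}{-31 + 16} = \frac{8 - 36}{-15} = \left(- \frac{1}{15}\right) \left(-28\right) = \frac{28}{15}$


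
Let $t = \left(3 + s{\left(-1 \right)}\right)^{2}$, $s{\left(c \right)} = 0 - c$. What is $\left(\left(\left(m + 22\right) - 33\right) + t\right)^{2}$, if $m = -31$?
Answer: $676$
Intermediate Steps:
$s{\left(c \right)} = - c$
$t = 16$ ($t = \left(3 - -1\right)^{2} = \left(3 + 1\right)^{2} = 4^{2} = 16$)
$\left(\left(\left(m + 22\right) - 33\right) + t\right)^{2} = \left(\left(\left(-31 + 22\right) - 33\right) + 16\right)^{2} = \left(\left(-9 - 33\right) + 16\right)^{2} = \left(-42 + 16\right)^{2} = \left(-26\right)^{2} = 676$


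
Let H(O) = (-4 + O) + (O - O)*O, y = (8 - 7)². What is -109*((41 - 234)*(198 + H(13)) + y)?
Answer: 4354550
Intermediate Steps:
y = 1 (y = 1² = 1)
H(O) = -4 + O (H(O) = (-4 + O) + 0*O = (-4 + O) + 0 = -4 + O)
-109*((41 - 234)*(198 + H(13)) + y) = -109*((41 - 234)*(198 + (-4 + 13)) + 1) = -109*(-193*(198 + 9) + 1) = -109*(-193*207 + 1) = -109*(-39951 + 1) = -109*(-39950) = 4354550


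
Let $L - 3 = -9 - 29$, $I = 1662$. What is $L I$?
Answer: $-58170$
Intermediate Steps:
$L = -35$ ($L = 3 - 38 = -35$)
$L I = \left(-35\right) 1662 = -58170$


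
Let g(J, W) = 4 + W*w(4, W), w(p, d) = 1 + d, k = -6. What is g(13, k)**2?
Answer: 1156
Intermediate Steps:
g(J, W) = 4 + W*(1 + W)
g(13, k)**2 = (4 - 6*(1 - 6))**2 = (4 - 6*(-5))**2 = (4 + 30)**2 = 34**2 = 1156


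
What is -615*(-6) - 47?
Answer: 3643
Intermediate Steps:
-615*(-6) - 47 = -41*(-90) - 47 = 3690 - 47 = 3643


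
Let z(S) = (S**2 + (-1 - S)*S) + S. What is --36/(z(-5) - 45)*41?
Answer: -164/5 ≈ -32.800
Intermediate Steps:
z(S) = S + S**2 + S*(-1 - S) (z(S) = (S**2 + S*(-1 - S)) + S = S + S**2 + S*(-1 - S))
--36/(z(-5) - 45)*41 = --36/(0 - 45)*41 = --36/(-45)*41 = -(-1/45*(-36))*41 = -4*41/5 = -1*164/5 = -164/5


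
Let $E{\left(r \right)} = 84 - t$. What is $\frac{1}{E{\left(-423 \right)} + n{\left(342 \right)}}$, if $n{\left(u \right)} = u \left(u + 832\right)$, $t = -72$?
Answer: $\frac{1}{401664} \approx 2.4896 \cdot 10^{-6}$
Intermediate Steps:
$n{\left(u \right)} = u \left(832 + u\right)$
$E{\left(r \right)} = 156$ ($E{\left(r \right)} = 84 - -72 = 84 + 72 = 156$)
$\frac{1}{E{\left(-423 \right)} + n{\left(342 \right)}} = \frac{1}{156 + 342 \left(832 + 342\right)} = \frac{1}{156 + 342 \cdot 1174} = \frac{1}{156 + 401508} = \frac{1}{401664}$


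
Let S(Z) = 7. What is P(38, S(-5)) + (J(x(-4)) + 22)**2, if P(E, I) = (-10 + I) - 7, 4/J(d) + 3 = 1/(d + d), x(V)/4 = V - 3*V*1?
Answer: 15206106/36481 ≈ 416.82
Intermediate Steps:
x(V) = -8*V (x(V) = 4*(V - 3*V*1) = 4*(V - 3*V) = 4*(-2*V) = -8*V)
J(d) = 4/(-3 + 1/(2*d)) (J(d) = 4/(-3 + 1/(d + d)) = 4/(-3 + 1/(2*d)))
P(E, I) = -17 + I
P(38, S(-5)) + (J(x(-4)) + 22)**2 = (-17 + 7) + (-8*(-8*(-4))/(-1 + 6*(-8*(-4))) + 22)**2 = -10 + (-8*32/(-1 + 6*32) + 22)**2 = -10 + (-8*32/(-1 + 192) + 22)**2 = -10 + (-8*32/191 + 22)**2 = -10 + (-8*32*1/191 + 22)**2 = -10 + (-256/191 + 22)**2 = -10 + (3946/191)**2 = -10 + 15570916/36481 = 15206106/36481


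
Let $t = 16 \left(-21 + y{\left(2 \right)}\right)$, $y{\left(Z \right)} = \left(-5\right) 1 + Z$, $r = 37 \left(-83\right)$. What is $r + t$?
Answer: $-3455$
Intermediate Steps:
$r = -3071$
$y{\left(Z \right)} = -5 + Z$
$t = -384$ ($t = 16 \left(-21 + \left(-5 + 2\right)\right) = 16 \left(-21 - 3\right) = 16 \left(-24\right) = -384$)
$r + t = -3071 - 384 = -3455$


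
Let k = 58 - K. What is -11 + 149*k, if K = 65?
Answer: -1054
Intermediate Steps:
k = -7 (k = 58 - 1*65 = 58 - 65 = -7)
-11 + 149*k = -11 + 149*(-7) = -11 - 1043 = -1054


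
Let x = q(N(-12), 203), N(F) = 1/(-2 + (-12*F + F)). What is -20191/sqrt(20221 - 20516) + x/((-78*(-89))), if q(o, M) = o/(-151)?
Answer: -1/136271460 + 20191*I*sqrt(295)/295 ≈ -7.3383e-9 + 1175.6*I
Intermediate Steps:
N(F) = 1/(-2 - 11*F)
q(o, M) = -o/151 (q(o, M) = o*(-1/151) = -o/151)
x = -1/19630 (x = -(-1)/(151*(2 + 11*(-12))) = -(-1)/(151*(2 - 132)) = -(-1)/(151*(-130)) = -(-1)*(-1)/(151*130) = -1/151*1/130 = -1/19630 ≈ -5.0942e-5)
-20191/sqrt(20221 - 20516) + x/((-78*(-89))) = -20191/sqrt(20221 - 20516) - 1/(19630*((-78*(-89)))) = -20191*(-I*sqrt(295)/295) - 1/19630/6942 = -20191*(-I*sqrt(295)/295) - 1/19630*1/6942 = -(-20191)*I*sqrt(295)/295 - 1/136271460 = 20191*I*sqrt(295)/295 - 1/136271460 = -1/136271460 + 20191*I*sqrt(295)/295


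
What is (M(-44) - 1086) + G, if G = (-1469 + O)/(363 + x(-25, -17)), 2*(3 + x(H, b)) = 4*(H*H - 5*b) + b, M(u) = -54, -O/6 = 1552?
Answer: -4060582/3543 ≈ -1146.1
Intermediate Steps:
O = -9312 (O = -6*1552 = -9312)
x(H, b) = -3 + 2*H² - 19*b/2 (x(H, b) = -3 + (4*(H*H - 5*b) + b)/2 = -3 + (4*(H² - 5*b) + b)/2 = -3 + ((-20*b + 4*H²) + b)/2 = -3 + (-19*b + 4*H²)/2 = -3 + (2*H² - 19*b/2) = -3 + 2*H² - 19*b/2)
G = -21562/3543 (G = (-1469 - 9312)/(363 + (-3 + 2*(-25)² - 19/2*(-17))) = -10781/(363 + (-3 + 2*625 + 323/2)) = -10781/(363 + (-3 + 1250 + 323/2)) = -10781/(363 + 2817/2) = -10781/3543/2 = -10781*2/3543 = -21562/3543 ≈ -6.0858)
(M(-44) - 1086) + G = (-54 - 1086) - 21562/3543 = -1140 - 21562/3543 = -4060582/3543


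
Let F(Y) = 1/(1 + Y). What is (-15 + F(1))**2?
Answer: 841/4 ≈ 210.25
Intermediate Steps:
(-15 + F(1))**2 = (-15 + 1/(1 + 1))**2 = (-15 + 1/2)**2 = (-29/2)**2 = 841/4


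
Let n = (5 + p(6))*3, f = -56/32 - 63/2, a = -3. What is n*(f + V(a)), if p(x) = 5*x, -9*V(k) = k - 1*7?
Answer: -40495/12 ≈ -3374.6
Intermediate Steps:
V(k) = 7/9 - k/9 (V(k) = -(k - 1*7)/9 = -(k - 7)/9 = -(-7 + k)/9 = 7/9 - k/9)
f = -133/4 (f = -56*1/32 - 63*1/2 = -7/4 - 63/2 = -133/4 ≈ -33.250)
n = 105 (n = (5 + 5*6)*3 = (5 + 30)*3 = 35*3 = 105)
n*(f + V(a)) = 105*(-133/4 + (7/9 - 1/9*(-3))) = 105*(-133/4 + (7/9 + 1/3)) = 105*(-133/4 + 10/9) = 105*(-1157/36) = -40495/12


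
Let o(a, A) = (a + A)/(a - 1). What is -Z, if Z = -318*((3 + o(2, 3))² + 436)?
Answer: 159000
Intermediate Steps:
o(a, A) = (A + a)/(-1 + a)
Z = -159000 (Z = -318*((3 + (3 + 2)/(-1 + 2))² + 436) = -318*((3 + 5/1)² + 436) = -318*((3 + 1*5)² + 436) = -318*((3 + 5)² + 436) = -318*(8² + 436) = -318*(64 + 436) = -318*500 = -159000)
-Z = -1*(-159000) = 159000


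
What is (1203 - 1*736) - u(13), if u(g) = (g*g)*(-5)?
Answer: 1312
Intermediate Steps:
u(g) = -5*g² (u(g) = g²*(-5) = -5*g²)
(1203 - 1*736) - u(13) = (1203 - 1*736) - (-5)*13² = (1203 - 736) - (-5)*169 = 467 - 1*(-845) = 467 + 845 = 1312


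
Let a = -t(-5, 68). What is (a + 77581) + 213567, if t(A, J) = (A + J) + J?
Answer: 291017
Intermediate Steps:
t(A, J) = A + 2*J
a = -131 (a = -(-5 + 2*68) = -(-5 + 136) = -1*131 = -131)
(a + 77581) + 213567 = (-131 + 77581) + 213567 = 77450 + 213567 = 291017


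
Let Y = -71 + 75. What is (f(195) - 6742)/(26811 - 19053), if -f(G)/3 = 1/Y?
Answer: -26971/31032 ≈ -0.86913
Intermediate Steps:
Y = 4
f(G) = -3/4
(f(195) - 6742)/(26811 - 19053) = (-3/4 - 6742)/(26811 - 19053) = -26971/4/7758 = -26971/4*1/7758 = -26971/31032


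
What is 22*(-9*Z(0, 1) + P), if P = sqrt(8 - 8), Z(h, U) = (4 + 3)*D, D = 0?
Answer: 0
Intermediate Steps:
Z(h, U) = 0 (Z(h, U) = (4 + 3)*0 = 7*0 = 0)
P = 0 (P = sqrt(0) = 0)
22*(-9*Z(0, 1) + P) = 22*(-9*0 + 0) = 22*(0 + 0) = 22*0 = 0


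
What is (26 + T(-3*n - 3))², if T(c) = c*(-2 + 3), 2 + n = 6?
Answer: 121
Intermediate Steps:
n = 4 (n = -2 + 6 = 4)
T(c) = c (T(c) = c*1 = c)
(26 + T(-3*n - 3))² = (26 + (-3*4 - 3))² = (26 + (-12 - 3))² = (26 - 15)² = 11² = 121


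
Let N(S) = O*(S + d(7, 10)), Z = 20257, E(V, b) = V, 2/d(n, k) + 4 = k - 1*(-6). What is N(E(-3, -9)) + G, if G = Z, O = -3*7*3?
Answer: 40871/2 ≈ 20436.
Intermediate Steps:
d(n, k) = 2/(2 + k) (d(n, k) = 2/(-4 + (k - 1*(-6))) = 2/(-4 + (k + 6)) = 2/(-4 + (6 + k)) = 2/(2 + k))
O = -63 (O = -21*3 = -63)
G = 20257
N(S) = -21/2 - 63*S (N(S) = -63*(S + 2/(2 + 10)) = -63*(S + 2/12) = -63*(S + 2*(1/12)) = -63*(S + ⅙) = -63*(⅙ + S) = -21/2 - 63*S)
N(E(-3, -9)) + G = (-21/2 - 63*(-3)) + 20257 = (-21/2 + 189) + 20257 = 357/2 + 20257 = 40871/2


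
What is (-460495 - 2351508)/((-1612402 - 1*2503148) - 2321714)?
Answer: 2812003/6437264 ≈ 0.43683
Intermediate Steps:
(-460495 - 2351508)/((-1612402 - 1*2503148) - 2321714) = -2812003/((-1612402 - 2503148) - 2321714) = -2812003/(-4115550 - 2321714) = -2812003/(-6437264) = -2812003*(-1/6437264) = 2812003/6437264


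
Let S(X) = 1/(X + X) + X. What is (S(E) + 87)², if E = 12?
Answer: 5650129/576 ≈ 9809.3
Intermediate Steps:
S(X) = X + 1/(2*X) (S(X) = 1/(2*X) + X = X + 1/(2*X))
(S(E) + 87)² = ((12 + (½)/12) + 87)² = ((12 + (½)*(1/12)) + 87)² = ((12 + 1/24) + 87)² = (289/24 + 87)² = (2377/24)² = 5650129/576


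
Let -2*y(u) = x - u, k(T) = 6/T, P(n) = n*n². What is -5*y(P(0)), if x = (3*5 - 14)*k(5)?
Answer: 3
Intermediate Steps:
P(n) = n³
x = 6/5 (x = (3*5 - 14)*(6/5) = (15 - 14)*(6*(⅕)) = 1*(6/5) = 6/5 ≈ 1.2000)
y(u) = -⅗ + u/2 (y(u) = -(6/5 - u)/2 = -⅗ + u/2)
-5*y(P(0)) = -5*(-⅗ + (½)*0³) = -5*(-⅗ + (½)*0) = -5*(-⅗ + 0) = -5*(-⅗) = 3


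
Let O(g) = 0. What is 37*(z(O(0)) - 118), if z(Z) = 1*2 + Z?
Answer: -4292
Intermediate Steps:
z(Z) = 2 + Z
37*(z(O(0)) - 118) = 37*((2 + 0) - 118) = 37*(2 - 118) = 37*(-116) = -4292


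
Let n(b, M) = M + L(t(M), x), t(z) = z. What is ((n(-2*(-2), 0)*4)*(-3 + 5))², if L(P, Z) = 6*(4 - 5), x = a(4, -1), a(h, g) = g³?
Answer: 2304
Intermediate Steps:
x = -1 (x = (-1)³ = -1)
L(P, Z) = -6 (L(P, Z) = 6*(-1) = -6)
n(b, M) = -6 + M (n(b, M) = M - 6 = -6 + M)
((n(-2*(-2), 0)*4)*(-3 + 5))² = (((-6 + 0)*4)*(-3 + 5))² = (-6*4*2)² = (-24*2)² = (-48)² = 2304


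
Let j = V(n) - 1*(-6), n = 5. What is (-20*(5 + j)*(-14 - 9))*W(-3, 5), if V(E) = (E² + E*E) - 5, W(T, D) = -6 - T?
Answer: -77280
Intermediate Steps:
V(E) = -5 + 2*E² (V(E) = (E² + E²) - 5 = 2*E² - 5 = -5 + 2*E²)
j = 51 (j = (-5 + 2*5²) - 1*(-6) = (-5 + 2*25) + 6 = (-5 + 50) + 6 = 45 + 6 = 51)
(-20*(5 + j)*(-14 - 9))*W(-3, 5) = (-20*(5 + 51)*(-14 - 9))*(-6 - 1*(-3)) = (-1120*(-23))*(-6 + 3) = -20*(-1288)*(-3) = 25760*(-3) = -77280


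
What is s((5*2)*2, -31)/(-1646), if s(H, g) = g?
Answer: 31/1646 ≈ 0.018834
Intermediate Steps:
s((5*2)*2, -31)/(-1646) = -31/(-1646) = -31*(-1/1646) = 31/1646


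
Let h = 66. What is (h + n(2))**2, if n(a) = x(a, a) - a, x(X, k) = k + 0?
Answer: 4356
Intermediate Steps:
x(X, k) = k
n(a) = 0 (n(a) = a - a = 0)
(h + n(2))**2 = (66 + 0)**2 = 66**2 = 4356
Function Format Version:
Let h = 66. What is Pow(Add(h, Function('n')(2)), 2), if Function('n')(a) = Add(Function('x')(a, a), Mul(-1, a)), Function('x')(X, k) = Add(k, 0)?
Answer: 4356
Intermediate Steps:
Function('x')(X, k) = k
Function('n')(a) = 0 (Function('n')(a) = Add(a, Mul(-1, a)) = 0)
Pow(Add(h, Function('n')(2)), 2) = Pow(Add(66, 0), 2) = Pow(66, 2) = 4356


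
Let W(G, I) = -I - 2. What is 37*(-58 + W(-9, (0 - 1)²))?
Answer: -2257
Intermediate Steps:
W(G, I) = -2 - I
37*(-58 + W(-9, (0 - 1)²)) = 37*(-58 + (-2 - (0 - 1)²)) = 37*(-58 + (-2 - 1*(-1)²)) = 37*(-58 + (-2 - 1*1)) = 37*(-58 + (-2 - 1)) = 37*(-58 - 3) = 37*(-61) = -2257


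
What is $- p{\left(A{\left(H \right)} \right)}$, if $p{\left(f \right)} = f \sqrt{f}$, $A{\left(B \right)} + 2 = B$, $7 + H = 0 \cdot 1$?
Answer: $27 i \approx 27.0 i$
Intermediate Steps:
$H = -7$ ($H = -7 + 0 \cdot 1 = -7 + 0 = -7$)
$A{\left(B \right)} = -2 + B$
$p{\left(f \right)} = f^{\frac{3}{2}}$
$- p{\left(A{\left(H \right)} \right)} = - \left(-2 - 7\right)^{\frac{3}{2}} = - \left(-9\right)^{\frac{3}{2}} = - \left(-27\right) i = 27 i$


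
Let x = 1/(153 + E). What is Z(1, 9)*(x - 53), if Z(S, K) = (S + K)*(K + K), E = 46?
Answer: -1898280/199 ≈ -9539.1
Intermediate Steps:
x = 1/199 (x = 1/(153 + 46) = 1/199 ≈ 0.0050251)
Z(S, K) = 2*K*(K + S) (Z(S, K) = (K + S)*(2*K) = 2*K*(K + S))
Z(1, 9)*(x - 53) = (2*9*(9 + 1))*(1/199 - 53) = (2*9*10)*(-10546/199) = 180*(-10546/199) = -1898280/199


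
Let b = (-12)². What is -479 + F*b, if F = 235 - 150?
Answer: 11761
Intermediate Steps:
b = 144
F = 85
-479 + F*b = -479 + 85*144 = -479 + 12240 = 11761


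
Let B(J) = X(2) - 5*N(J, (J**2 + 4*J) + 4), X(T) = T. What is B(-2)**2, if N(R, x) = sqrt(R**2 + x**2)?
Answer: 64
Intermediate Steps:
B(J) = 2 - 5*sqrt(J**2 + (4 + J**2 + 4*J)**2) (B(J) = 2 - 5*sqrt(J**2 + ((J**2 + 4*J) + 4)**2) = 2 - 5*sqrt(J**2 + (4 + J**2 + 4*J)**2))
B(-2)**2 = (2 - 5*sqrt((-2)**2 + (4 + (-2)**2 + 4*(-2))**2))**2 = (2 - 5*sqrt(4 + (4 + 4 - 8)**2))**2 = (2 - 5*sqrt(4 + 0**2))**2 = (2 - 5*sqrt(4 + 0))**2 = (2 - 5*sqrt(4))**2 = (2 - 5*2)**2 = (2 - 10)**2 = (-8)**2 = 64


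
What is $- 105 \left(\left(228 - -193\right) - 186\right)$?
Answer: $-24675$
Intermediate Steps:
$- 105 \left(\left(228 - -193\right) - 186\right) = - 105 \left(\left(228 + 193\right) - 186\right) = - 105 \left(421 - 186\right) = \left(-105\right) 235 = -24675$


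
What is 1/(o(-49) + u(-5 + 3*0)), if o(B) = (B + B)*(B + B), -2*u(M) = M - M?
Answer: 1/9604 ≈ 0.00010412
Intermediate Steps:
u(M) = 0 (u(M) = -(M - M)/2 = -1/2*0 = 0)
o(B) = 4*B**2 (o(B) = (2*B)*(2*B) = 4*B**2)
1/(o(-49) + u(-5 + 3*0)) = 1/(4*(-49)**2 + 0) = 1/(4*2401 + 0) = 1/(9604 + 0) = 1/9604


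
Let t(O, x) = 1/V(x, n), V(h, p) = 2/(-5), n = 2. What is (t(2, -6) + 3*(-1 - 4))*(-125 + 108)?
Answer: 595/2 ≈ 297.50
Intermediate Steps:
V(h, p) = -2/5 (V(h, p) = 2*(-1/5) = -2/5)
t(O, x) = -5/2 (t(O, x) = 1/(-2/5) = -5/2)
(t(2, -6) + 3*(-1 - 4))*(-125 + 108) = (-5/2 + 3*(-1 - 4))*(-125 + 108) = (-5/2 + 3*(-5))*(-17) = (-5/2 - 15)*(-17) = -35/2*(-17) = 595/2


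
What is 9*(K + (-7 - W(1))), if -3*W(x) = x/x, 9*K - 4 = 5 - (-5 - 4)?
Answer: -42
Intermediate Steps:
K = 2 (K = 4/9 + (5 - (-5 - 4))/9 = 4/9 + (5 - 1*(-9))/9 = 4/9 + (5 + 9)/9 = 4/9 + (⅑)*14 = 4/9 + 14/9 = 2)
W(x) = -⅓ (W(x) = -x/(3*x) = -⅓*1 = -⅓)
9*(K + (-7 - W(1))) = 9*(2 + (-7 - 1*(-⅓))) = 9*(2 + (-7 + ⅓)) = 9*(2 - 20/3) = 9*(-14/3) = -42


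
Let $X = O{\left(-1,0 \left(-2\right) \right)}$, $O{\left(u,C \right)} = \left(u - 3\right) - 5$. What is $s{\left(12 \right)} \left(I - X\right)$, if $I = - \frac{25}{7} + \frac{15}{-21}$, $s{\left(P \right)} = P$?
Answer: $\frac{396}{7} \approx 56.571$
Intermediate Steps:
$O{\left(u,C \right)} = -8 + u$ ($O{\left(u,C \right)} = \left(-3 + u\right) - 5 = -8 + u$)
$X = -9$ ($X = -8 - 1 = -9$)
$I = - \frac{30}{7}$ ($I = \left(-25\right) \frac{1}{7} + 15 \left(- \frac{1}{21}\right) = - \frac{25}{7} - \frac{5}{7} = - \frac{30}{7} \approx -4.2857$)
$s{\left(12 \right)} \left(I - X\right) = 12 \left(- \frac{30}{7} - -9\right) = 12 \left(- \frac{30}{7} + 9\right) = 12 \cdot \frac{33}{7} = \frac{396}{7}$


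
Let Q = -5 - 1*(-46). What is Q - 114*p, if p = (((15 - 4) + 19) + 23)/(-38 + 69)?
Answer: -4771/31 ≈ -153.90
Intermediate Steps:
Q = 41 (Q = -5 + 46 = 41)
p = 53/31 (p = ((11 + 19) + 23)/31 = (30 + 23)*(1/31) = 53*(1/31) = 53/31 ≈ 1.7097)
Q - 114*p = 41 - 114*53/31 = 41 - 6042/31 = -4771/31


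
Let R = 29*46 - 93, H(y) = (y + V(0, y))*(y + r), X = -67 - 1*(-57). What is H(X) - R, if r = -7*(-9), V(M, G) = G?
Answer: -2301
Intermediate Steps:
X = -10 (X = -67 + 57 = -10)
r = 63
H(y) = 2*y*(63 + y) (H(y) = (y + y)*(y + 63) = (2*y)*(63 + y) = 2*y*(63 + y))
R = 1241 (R = 1334 - 93 = 1241)
H(X) - R = 2*(-10)*(63 - 10) - 1*1241 = 2*(-10)*53 - 1241 = -1060 - 1241 = -2301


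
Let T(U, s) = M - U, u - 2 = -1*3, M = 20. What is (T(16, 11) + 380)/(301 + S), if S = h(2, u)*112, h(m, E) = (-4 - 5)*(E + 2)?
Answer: -384/707 ≈ -0.54314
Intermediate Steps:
u = -1 (u = 2 - 1*3 = 2 - 3 = -1)
h(m, E) = -18 - 9*E (h(m, E) = -9*(2 + E) = -18 - 9*E)
T(U, s) = 20 - U
S = -1008 (S = (-18 - 9*(-1))*112 = (-18 + 9)*112 = -9*112 = -1008)
(T(16, 11) + 380)/(301 + S) = ((20 - 1*16) + 380)/(301 - 1008) = ((20 - 16) + 380)/(-707) = (4 + 380)*(-1/707) = 384*(-1/707) = -384/707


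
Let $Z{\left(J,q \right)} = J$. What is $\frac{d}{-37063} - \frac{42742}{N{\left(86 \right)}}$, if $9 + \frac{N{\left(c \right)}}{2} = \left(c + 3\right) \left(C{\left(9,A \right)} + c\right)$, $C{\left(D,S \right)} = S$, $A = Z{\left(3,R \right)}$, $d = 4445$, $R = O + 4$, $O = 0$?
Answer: $- \frac{19238191}{6819592} \approx -2.821$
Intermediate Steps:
$R = 4$ ($R = 0 + 4 = 4$)
$A = 3$
$N{\left(c \right)} = -18 + 2 \left(3 + c\right)^{2}$ ($N{\left(c \right)} = -18 + 2 \left(c + 3\right) \left(3 + c\right) = -18 + 2 \left(3 + c\right) \left(3 + c\right) = -18 + 2 \left(3 + c\right)^{2}$)
$\frac{d}{-37063} - \frac{42742}{N{\left(86 \right)}} = \frac{4445}{-37063} - \frac{42742}{2 \cdot 86 \left(6 + 86\right)} = 4445 \left(- \frac{1}{37063}\right) - \frac{42742}{2 \cdot 86 \cdot 92} = - \frac{4445}{37063} - \frac{42742}{15824} = - \frac{4445}{37063} - \frac{497}{184} = - \frac{19238191}{6819592}$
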